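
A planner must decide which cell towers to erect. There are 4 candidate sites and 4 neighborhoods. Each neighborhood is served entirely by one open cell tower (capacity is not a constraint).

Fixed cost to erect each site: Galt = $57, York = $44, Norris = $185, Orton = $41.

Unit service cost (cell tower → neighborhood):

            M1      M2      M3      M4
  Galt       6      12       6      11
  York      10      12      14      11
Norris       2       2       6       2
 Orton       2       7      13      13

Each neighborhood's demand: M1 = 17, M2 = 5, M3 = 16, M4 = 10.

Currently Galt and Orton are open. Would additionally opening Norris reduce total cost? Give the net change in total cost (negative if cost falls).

Current service cost with {Galt, Orton}: 275.
Adding Norris: each neighborhood re-picks its cheapest; new service cost 160, saving 115.
Extra fixed cost: 185. Net change = 185 − 115 = 70.
(Totals: 373 → 443.)

No — net change +70 (cost rises by 70).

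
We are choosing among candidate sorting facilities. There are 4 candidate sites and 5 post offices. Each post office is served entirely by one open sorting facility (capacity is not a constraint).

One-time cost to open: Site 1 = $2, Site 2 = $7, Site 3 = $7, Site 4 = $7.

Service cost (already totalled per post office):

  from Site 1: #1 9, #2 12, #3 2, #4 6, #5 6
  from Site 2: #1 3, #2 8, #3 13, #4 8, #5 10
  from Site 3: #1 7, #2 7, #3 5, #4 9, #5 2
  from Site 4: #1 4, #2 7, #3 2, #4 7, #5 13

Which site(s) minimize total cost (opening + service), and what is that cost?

Open Site 1 and Site 3; minimum total cost 33.

For any fixed open set, each post office goes to its cheapest open site; total = fixed + service.
{Site 1, Site 3}: #1→Site 3 7, #2→Site 3 7, #3→Site 1 2, #4→Site 1 6, #5→Site 3 2. Service 24; fixed 9; total 33.
{Site 1, Site 2}: #1→Site 2 3, #2→Site 2 8, #3→Site 1 2, #4→Site 1 6, #5→Site 1 6. Service 25; fixed 9; total 34.
{Site 1, Site 4}: service 25 + fixed 9 = 34
{Site 1, Site 2, Site 3, Site 4}: service 20 + fixed 23 = 43
No other subset beats 33.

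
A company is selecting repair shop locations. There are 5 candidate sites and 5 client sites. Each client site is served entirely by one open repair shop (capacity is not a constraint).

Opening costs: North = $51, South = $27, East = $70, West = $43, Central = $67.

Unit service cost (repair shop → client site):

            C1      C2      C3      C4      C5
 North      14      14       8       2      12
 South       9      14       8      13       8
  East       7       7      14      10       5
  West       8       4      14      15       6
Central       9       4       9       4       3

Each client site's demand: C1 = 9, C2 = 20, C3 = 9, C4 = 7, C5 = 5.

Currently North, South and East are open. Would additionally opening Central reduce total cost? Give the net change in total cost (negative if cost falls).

Current service cost with {North, South, East}: 314.
Adding Central: each client site re-picks its cheapest; new service cost 244, saving 70.
Extra fixed cost: 67. Net change = 67 − 70 = -3.
(Totals: 462 → 459.)

Yes — net change −3 (cost falls by 3).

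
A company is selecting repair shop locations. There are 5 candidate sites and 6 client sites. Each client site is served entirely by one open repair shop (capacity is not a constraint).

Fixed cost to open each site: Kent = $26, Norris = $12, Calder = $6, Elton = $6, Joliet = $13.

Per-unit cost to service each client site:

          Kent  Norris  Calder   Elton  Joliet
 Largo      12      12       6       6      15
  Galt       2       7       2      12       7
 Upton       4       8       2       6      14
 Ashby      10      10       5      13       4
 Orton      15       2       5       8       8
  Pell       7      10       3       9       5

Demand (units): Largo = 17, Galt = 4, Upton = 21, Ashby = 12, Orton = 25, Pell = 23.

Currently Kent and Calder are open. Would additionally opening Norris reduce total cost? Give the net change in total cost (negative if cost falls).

Yes — net change −63 (cost falls by 63).

Current service cost with {Kent, Calder}: 406.
Adding Norris: each client site re-picks its cheapest; new service cost 331, saving 75.
Extra fixed cost: 12. Net change = 12 − 75 = -63.
(Totals: 438 → 375.)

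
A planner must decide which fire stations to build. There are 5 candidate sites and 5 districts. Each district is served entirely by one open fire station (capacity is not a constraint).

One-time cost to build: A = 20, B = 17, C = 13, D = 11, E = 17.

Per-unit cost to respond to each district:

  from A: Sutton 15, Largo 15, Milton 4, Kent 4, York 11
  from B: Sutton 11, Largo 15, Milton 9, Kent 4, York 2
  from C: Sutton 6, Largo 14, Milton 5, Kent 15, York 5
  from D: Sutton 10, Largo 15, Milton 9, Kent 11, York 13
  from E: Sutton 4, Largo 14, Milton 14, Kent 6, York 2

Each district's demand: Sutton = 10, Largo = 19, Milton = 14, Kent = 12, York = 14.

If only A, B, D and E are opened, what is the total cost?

Each district is assigned to its cheapest site among the open ones.
{A, B, D, E}: Sutton→E 4·10=40, Largo→E 14·19=266, Milton→A 4·14=56, Kent→A 4·12=48, York→B 2·14=28. Service 438; fixed 65; total 503.

Total cost: 503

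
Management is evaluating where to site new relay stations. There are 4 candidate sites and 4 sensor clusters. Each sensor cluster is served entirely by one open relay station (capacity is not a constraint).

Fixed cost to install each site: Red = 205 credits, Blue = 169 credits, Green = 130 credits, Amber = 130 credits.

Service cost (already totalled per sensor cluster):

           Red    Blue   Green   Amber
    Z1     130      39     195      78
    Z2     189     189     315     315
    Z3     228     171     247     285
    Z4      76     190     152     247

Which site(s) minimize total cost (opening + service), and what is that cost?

For any fixed open set, each sensor cluster goes to its cheapest open site; total = fixed + service.
{Blue}: Z1→Blue 39, Z2→Blue 189, Z3→Blue 171, Z4→Blue 190. Service 589; fixed 169; total 758.
{Red}: Z1→Red 130, Z2→Red 189, Z3→Red 228, Z4→Red 76. Service 623; fixed 205; total 828.
{Red, Blue}: service 475 + fixed 374 = 849
{Red, Blue, Green, Amber}: service 475 + fixed 634 = 1109
No other subset beats 758.

Open Blue only; minimum total cost 758.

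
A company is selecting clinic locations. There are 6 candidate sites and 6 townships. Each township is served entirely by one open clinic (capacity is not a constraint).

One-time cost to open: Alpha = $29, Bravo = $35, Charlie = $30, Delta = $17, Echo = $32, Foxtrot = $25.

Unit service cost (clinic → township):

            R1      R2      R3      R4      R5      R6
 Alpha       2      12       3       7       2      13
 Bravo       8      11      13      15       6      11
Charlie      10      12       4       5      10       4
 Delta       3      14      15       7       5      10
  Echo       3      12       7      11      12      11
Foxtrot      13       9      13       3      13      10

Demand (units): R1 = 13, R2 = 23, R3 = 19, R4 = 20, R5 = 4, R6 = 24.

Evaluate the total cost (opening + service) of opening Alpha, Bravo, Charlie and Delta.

Each township is assigned to its cheapest site among the open ones.
{Alpha, Bravo, Charlie, Delta}: R1→Alpha 2·13=26, R2→Bravo 11·23=253, R3→Alpha 3·19=57, R4→Charlie 5·20=100, R5→Alpha 2·4=8, R6→Charlie 4·24=96. Service 540; fixed 111; total 651.

Total cost: 651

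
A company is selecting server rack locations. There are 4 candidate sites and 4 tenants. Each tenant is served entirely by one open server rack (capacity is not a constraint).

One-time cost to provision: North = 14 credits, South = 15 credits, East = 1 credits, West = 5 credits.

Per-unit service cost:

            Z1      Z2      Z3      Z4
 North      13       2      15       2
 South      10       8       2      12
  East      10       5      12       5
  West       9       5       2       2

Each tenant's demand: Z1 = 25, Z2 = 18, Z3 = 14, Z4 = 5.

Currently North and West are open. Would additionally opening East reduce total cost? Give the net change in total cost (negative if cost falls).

No — net change +1 (cost rises by 1).

Current service cost with {North, West}: 299.
Adding East: each tenant re-picks its cheapest; new service cost 299, saving 0.
Extra fixed cost: 1. Net change = 1 − 0 = 1.
(Totals: 318 → 319.)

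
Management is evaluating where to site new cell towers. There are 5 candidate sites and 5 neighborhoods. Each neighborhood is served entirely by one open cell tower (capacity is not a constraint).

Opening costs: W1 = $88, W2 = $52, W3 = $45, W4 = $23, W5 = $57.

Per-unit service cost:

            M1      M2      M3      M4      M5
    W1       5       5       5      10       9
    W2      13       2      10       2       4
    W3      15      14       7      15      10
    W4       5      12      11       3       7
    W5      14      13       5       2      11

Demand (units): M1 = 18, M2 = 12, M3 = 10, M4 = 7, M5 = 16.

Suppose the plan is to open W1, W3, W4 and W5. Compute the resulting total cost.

Total cost: 539

Each neighborhood is assigned to its cheapest site among the open ones.
{W1, W3, W4, W5}: M1→W1 5·18=90, M2→W1 5·12=60, M3→W1 5·10=50, M4→W5 2·7=14, M5→W4 7·16=112. Service 326; fixed 213; total 539.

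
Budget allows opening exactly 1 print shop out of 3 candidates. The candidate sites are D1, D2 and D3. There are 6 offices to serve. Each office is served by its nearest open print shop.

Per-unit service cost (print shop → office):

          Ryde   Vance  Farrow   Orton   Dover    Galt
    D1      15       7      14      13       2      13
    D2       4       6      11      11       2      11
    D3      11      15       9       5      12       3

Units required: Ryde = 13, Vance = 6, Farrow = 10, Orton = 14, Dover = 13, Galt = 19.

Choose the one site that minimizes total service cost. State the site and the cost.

With exactly 1 open, each office uses its cheapest among the chosen.
{D2}: Ryde→D2 4·13=52, Vance→D2 6·6=36, Farrow→D2 11·10=110, Orton→D2 11·14=154, Dover→D2 2·13=26, Galt→D2 11·19=209. Service cost 587.
{D3}: service cost 606
{D1}: service cost 832
Among all 3 size-1 choices, {D2} is lowest.

Choose D2 only; total service cost 587.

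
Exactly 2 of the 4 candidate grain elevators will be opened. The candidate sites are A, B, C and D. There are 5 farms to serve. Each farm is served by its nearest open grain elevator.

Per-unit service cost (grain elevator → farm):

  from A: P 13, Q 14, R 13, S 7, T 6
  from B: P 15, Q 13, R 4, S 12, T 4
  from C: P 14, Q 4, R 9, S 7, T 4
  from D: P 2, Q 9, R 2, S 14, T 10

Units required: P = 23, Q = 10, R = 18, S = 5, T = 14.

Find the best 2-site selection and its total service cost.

Choose C and D; total service cost 213.

With exactly 2 open, each farm uses its cheapest among the chosen.
{C, D}: P→D 2·23=46, Q→C 4·10=40, R→D 2·18=36, S→C 7·5=35, T→C 4·14=56. Service cost 213.
{B, D}: service cost 288
{A, D}: service cost 291
Among all 6 size-2 choices, {C, D} is lowest.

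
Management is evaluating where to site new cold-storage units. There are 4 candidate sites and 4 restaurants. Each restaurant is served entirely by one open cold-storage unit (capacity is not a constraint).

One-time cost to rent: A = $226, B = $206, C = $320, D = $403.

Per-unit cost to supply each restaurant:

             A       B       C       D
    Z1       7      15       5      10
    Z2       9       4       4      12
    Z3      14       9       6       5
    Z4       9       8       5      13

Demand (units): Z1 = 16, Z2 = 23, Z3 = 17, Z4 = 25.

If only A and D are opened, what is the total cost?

Each restaurant is assigned to its cheapest site among the open ones.
{A, D}: Z1→A 7·16=112, Z2→A 9·23=207, Z3→D 5·17=85, Z4→A 9·25=225. Service 629; fixed 629; total 1258.

Total cost: 1258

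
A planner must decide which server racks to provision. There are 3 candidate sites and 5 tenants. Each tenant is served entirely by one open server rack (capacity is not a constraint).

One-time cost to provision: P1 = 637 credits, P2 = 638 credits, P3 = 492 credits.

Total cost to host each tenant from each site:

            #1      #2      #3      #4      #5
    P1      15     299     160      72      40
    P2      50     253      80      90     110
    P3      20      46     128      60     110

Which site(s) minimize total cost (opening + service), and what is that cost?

For any fixed open set, each tenant goes to its cheapest open site; total = fixed + service.
{P3}: #1→P3 20, #2→P3 46, #3→P3 128, #4→P3 60, #5→P3 110. Service 364; fixed 492; total 856.
{P2}: #1→P2 50, #2→P2 253, #3→P2 80, #4→P2 90, #5→P2 110. Service 583; fixed 638; total 1221.
{P1}: #1→P1 15, #2→P1 299, #3→P1 160, #4→P1 72, #5→P1 40. Service 586; fixed 637; total 1223.
{P1, P2, P3}: service 241 + fixed 1767 = 2008
No other subset beats 856.

Open P3 only; minimum total cost 856.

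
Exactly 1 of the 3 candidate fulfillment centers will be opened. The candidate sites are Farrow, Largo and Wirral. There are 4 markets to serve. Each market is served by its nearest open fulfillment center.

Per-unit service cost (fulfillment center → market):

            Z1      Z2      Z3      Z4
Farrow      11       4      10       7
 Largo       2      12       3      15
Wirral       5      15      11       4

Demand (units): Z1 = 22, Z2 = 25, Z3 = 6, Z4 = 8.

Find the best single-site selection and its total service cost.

Choose Farrow only; total service cost 458.

With exactly 1 open, each market uses its cheapest among the chosen.
{Farrow}: Z1→Farrow 11·22=242, Z2→Farrow 4·25=100, Z3→Farrow 10·6=60, Z4→Farrow 7·8=56. Service cost 458.
{Largo}: service cost 482
{Wirral}: service cost 583
Among all 3 size-1 choices, {Farrow} is lowest.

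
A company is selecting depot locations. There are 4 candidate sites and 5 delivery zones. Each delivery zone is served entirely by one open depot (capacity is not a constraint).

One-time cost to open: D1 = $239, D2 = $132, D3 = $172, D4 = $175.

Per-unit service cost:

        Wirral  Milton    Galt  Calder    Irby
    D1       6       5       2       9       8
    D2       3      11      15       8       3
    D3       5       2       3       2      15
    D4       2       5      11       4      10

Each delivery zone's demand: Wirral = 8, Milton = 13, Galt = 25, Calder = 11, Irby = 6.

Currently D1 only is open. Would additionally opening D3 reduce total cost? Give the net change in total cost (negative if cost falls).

Current service cost with {D1}: 310.
Adding D3: each delivery zone re-picks its cheapest; new service cost 186, saving 124.
Extra fixed cost: 172. Net change = 172 − 124 = 48.
(Totals: 549 → 597.)

No — net change +48 (cost rises by 48).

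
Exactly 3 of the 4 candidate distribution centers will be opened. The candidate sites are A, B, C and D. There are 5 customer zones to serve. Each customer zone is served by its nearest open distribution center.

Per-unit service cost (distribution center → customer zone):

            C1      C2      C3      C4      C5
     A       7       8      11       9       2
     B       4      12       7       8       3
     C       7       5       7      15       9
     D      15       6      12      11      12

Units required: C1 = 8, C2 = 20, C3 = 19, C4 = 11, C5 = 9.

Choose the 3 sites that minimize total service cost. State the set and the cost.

Choose A, B and C; total service cost 371.

With exactly 3 open, each customer zone uses its cheapest among the chosen.
{A, B, C}: C1→B 4·8=32, C2→C 5·20=100, C3→B 7·19=133, C4→B 8·11=88, C5→A 2·9=18. Service cost 371.
{B, C, D}: service cost 380
{A, B, D}: service cost 391
Among all 4 size-3 choices, {A, B, C} is lowest.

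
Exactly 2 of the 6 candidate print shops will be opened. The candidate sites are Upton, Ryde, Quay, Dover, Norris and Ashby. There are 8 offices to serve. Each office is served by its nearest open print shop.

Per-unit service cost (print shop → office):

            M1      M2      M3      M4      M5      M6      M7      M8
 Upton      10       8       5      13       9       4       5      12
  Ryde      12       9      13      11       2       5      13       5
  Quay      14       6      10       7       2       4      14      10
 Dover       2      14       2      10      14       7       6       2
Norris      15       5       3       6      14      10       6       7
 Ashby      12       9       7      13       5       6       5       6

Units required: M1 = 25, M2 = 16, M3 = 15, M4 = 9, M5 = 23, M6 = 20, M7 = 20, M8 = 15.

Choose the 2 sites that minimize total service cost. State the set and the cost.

With exactly 2 open, each office uses its cheapest among the chosen.
{Quay, Dover}: M1→Dover 2·25=50, M2→Quay 6·16=96, M3→Dover 2·15=30, M4→Quay 7·9=63, M5→Quay 2·23=46, M6→Quay 4·20=80, M7→Dover 6·20=120, M8→Dover 2·15=30. Service cost 515.
{Ryde, Dover}: service cost 610
{Dover, Ashby}: service cost 679
Among all 15 size-2 choices, {Quay, Dover} is lowest.

Choose Quay and Dover; total service cost 515.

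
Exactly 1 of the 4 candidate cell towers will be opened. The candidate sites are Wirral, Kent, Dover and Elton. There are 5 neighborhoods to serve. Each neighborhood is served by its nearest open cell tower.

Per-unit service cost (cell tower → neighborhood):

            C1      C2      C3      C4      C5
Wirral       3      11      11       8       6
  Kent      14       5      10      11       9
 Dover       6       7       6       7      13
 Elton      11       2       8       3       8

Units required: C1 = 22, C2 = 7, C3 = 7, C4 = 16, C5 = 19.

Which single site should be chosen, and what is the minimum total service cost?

With exactly 1 open, each neighborhood uses its cheapest among the chosen.
{Wirral}: C1→Wirral 3·22=66, C2→Wirral 11·7=77, C3→Wirral 11·7=77, C4→Wirral 8·16=128, C5→Wirral 6·19=114. Service cost 462.
{Elton}: service cost 512
{Dover}: service cost 582
Among all 4 size-1 choices, {Wirral} is lowest.

Choose Wirral only; total service cost 462.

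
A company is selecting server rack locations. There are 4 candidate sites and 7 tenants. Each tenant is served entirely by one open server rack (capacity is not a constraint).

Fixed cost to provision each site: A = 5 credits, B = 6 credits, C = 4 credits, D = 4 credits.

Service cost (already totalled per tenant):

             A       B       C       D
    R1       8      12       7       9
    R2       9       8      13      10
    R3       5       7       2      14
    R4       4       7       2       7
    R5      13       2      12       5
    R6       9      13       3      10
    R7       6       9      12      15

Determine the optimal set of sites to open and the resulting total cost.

Open B and C; minimum total cost 43.

For any fixed open set, each tenant goes to its cheapest open site; total = fixed + service.
{B, C}: R1→C 7, R2→B 8, R3→C 2, R4→C 2, R5→B 2, R6→C 3, R7→B 9. Service 33; fixed 10; total 43.
{A, B, C}: service 30 + fixed 15 = 45
{A, C, D}: R1→C 7, R2→A 9, R3→C 2, R4→C 2, R5→D 5, R6→C 3, R7→A 6. Service 34; fixed 13; total 47.
{A, B, C, D}: R1→C 7, R2→B 8, R3→C 2, R4→C 2, R5→B 2, R6→C 3, R7→A 6. Service 30; fixed 19; total 49.
(All 15 nonempty subsets were checked; B and C is lowest.)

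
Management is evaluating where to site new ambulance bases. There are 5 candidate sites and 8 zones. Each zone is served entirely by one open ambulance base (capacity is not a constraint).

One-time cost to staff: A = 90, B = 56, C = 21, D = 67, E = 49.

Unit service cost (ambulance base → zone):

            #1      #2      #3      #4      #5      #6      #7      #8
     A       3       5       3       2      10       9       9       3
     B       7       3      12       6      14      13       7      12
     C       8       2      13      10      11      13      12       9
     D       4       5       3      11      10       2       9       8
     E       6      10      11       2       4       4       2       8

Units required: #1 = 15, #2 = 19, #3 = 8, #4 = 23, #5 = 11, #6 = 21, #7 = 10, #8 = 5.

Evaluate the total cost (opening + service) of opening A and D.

Total cost: 624

Each zone is assigned to its cheapest site among the open ones.
{A, D}: #1→A 3·15=45, #2→A 5·19=95, #3→A 3·8=24, #4→A 2·23=46, #5→A 10·11=110, #6→D 2·21=42, #7→A 9·10=90, #8→A 3·5=15. Service 467; fixed 157; total 624.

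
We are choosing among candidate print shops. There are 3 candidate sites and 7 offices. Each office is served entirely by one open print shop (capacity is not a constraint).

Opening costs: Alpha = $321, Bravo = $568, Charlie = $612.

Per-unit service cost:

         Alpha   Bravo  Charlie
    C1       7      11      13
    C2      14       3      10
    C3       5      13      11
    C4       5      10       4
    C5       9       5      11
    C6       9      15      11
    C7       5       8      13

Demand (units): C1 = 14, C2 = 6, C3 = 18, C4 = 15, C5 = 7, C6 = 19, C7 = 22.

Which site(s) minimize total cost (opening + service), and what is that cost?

For any fixed open set, each office goes to its cheapest open site; total = fixed + service.
{Alpha}: C1→Alpha 7·14=98, C2→Alpha 14·6=84, C3→Alpha 5·18=90, C4→Alpha 5·15=75, C5→Alpha 9·7=63, C6→Alpha 9·19=171, C7→Alpha 5·22=110. Service 691; fixed 321; total 1012.
{Alpha, Bravo}: C1→Alpha 7·14=98, C2→Bravo 3·6=18, C3→Alpha 5·18=90, C4→Alpha 5·15=75, C5→Bravo 5·7=35, C6→Alpha 9·19=171, C7→Alpha 5·22=110. Service 597; fixed 889; total 1486.
{Alpha, Charlie}: service 652 + fixed 933 = 1585
{Alpha, Bravo, Charlie}: C1→Alpha 7·14=98, C2→Bravo 3·6=18, C3→Alpha 5·18=90, C4→Charlie 4·15=60, C5→Bravo 5·7=35, C6→Alpha 9·19=171, C7→Alpha 5·22=110. Service 582; fixed 1501; total 2083.
No other subset beats 1012.

Open Alpha only; minimum total cost 1012.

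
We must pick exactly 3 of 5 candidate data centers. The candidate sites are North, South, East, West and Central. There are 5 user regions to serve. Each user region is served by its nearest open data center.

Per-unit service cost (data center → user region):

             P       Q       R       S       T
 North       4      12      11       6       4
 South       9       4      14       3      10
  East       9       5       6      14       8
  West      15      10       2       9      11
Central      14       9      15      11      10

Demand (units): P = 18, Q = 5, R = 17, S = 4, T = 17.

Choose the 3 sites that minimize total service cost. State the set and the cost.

Choose North, South and West; total service cost 206.

With exactly 3 open, each user region uses its cheapest among the chosen.
{North, South, West}: P→North 4·18=72, Q→South 4·5=20, R→West 2·17=34, S→South 3·4=12, T→North 4·17=68. Service cost 206.
{North, East, West}: service cost 223
{North, West, Central}: service cost 243
Among all 10 size-3 choices, {North, South, West} is lowest.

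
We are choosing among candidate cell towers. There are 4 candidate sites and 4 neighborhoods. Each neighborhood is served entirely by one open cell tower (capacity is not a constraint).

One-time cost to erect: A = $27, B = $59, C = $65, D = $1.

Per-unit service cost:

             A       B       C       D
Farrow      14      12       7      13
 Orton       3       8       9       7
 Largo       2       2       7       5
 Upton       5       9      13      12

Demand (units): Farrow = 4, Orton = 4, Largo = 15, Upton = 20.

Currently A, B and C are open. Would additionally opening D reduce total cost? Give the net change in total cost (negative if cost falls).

No — net change +1 (cost rises by 1).

Current service cost with {A, B, C}: 170.
Adding D: each neighborhood re-picks its cheapest; new service cost 170, saving 0.
Extra fixed cost: 1. Net change = 1 − 0 = 1.
(Totals: 321 → 322.)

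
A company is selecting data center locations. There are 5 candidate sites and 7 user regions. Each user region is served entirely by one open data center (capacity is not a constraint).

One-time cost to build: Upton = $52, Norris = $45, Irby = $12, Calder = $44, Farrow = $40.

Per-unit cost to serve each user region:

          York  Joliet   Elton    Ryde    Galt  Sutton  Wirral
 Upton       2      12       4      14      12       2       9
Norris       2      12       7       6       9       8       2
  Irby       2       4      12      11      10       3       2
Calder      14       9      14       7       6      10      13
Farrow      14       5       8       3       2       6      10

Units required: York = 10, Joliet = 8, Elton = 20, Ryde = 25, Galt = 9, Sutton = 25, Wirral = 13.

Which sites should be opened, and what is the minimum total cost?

Open Upton, Irby and Farrow; minimum total cost 405.

For any fixed open set, each user region goes to its cheapest open site; total = fixed + service.
{Upton, Irby, Farrow}: York→Upton 2·10=20, Joliet→Irby 4·8=32, Elton→Upton 4·20=80, Ryde→Farrow 3·25=75, Galt→Farrow 2·9=18, Sutton→Upton 2·25=50, Wirral→Irby 2·13=26. Service 301; fixed 104; total 405.
{Upton, Norris, Farrow}: service 309 + fixed 137 = 446
{Upton, Irby, Calder, Farrow}: York→Upton 2·10=20, Joliet→Irby 4·8=32, Elton→Upton 4·20=80, Ryde→Farrow 3·25=75, Galt→Farrow 2·9=18, Sutton→Upton 2·25=50, Wirral→Irby 2·13=26. Service 301; fixed 148; total 449.
{Upton, Norris, Irby, Calder, Farrow}: service 301 + fixed 193 = 494
No other subset beats 405.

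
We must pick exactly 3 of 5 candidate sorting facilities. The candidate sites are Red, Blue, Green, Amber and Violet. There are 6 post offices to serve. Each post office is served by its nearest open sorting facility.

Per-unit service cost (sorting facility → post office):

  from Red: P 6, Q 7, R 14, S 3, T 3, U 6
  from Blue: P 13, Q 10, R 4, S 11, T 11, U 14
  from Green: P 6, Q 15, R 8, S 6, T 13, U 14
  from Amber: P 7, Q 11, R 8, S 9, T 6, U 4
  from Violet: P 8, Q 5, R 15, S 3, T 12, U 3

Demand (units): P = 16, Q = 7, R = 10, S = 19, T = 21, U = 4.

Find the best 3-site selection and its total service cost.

Choose Red, Blue and Violet; total service cost 303.

With exactly 3 open, each post office uses its cheapest among the chosen.
{Red, Blue, Violet}: P→Red 6·16=96, Q→Violet 5·7=35, R→Blue 4·10=40, S→Red 3·19=57, T→Red 3·21=63, U→Violet 3·4=12. Service cost 303.
{Red, Blue, Amber}: service cost 321
{Red, Blue, Green}: service cost 329
Among all 10 size-3 choices, {Red, Blue, Violet} is lowest.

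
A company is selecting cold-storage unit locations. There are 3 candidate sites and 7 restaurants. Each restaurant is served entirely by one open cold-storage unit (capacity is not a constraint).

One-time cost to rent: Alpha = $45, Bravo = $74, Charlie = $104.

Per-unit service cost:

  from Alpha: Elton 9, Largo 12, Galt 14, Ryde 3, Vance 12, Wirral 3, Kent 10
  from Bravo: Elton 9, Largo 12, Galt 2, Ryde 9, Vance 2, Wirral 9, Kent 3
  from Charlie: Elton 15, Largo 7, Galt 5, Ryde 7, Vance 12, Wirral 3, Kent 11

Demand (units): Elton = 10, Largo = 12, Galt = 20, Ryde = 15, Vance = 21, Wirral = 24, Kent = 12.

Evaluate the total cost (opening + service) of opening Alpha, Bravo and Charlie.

Each restaurant is assigned to its cheapest site among the open ones.
{Alpha, Bravo, Charlie}: Elton→Alpha 9·10=90, Largo→Charlie 7·12=84, Galt→Bravo 2·20=40, Ryde→Alpha 3·15=45, Vance→Bravo 2·21=42, Wirral→Alpha 3·24=72, Kent→Bravo 3·12=36. Service 409; fixed 223; total 632.

Total cost: 632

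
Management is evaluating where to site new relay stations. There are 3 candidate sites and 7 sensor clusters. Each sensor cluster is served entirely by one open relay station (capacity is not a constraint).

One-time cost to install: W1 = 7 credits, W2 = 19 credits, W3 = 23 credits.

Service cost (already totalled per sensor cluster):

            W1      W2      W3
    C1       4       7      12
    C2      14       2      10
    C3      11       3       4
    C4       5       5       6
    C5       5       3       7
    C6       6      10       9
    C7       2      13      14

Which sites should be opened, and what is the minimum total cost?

Open W1 and W2; minimum total cost 51.

For any fixed open set, each sensor cluster goes to its cheapest open site; total = fixed + service.
{W1, W2}: C1→W1 4, C2→W2 2, C3→W2 3, C4→W1 5, C5→W2 3, C6→W1 6, C7→W1 2. Service 25; fixed 26; total 51.
{W1}: service 47 + fixed 7 = 54
{W2}: C1→W2 7, C2→W2 2, C3→W2 3, C4→W2 5, C5→W2 3, C6→W2 10, C7→W2 13. Service 43; fixed 19; total 62.
{W1, W2, W3}: service 25 + fixed 49 = 74
No other subset beats 51.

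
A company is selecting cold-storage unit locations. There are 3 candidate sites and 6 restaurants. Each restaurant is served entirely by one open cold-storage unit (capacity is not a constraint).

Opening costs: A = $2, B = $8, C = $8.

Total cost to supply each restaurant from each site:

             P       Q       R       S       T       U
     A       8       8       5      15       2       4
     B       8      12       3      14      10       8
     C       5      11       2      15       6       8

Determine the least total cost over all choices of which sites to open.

Minimum total cost: 44

For any fixed open set, each restaurant goes to its cheapest open site; total = fixed + service.
{A}: P→A 8, Q→A 8, R→A 5, S→A 15, T→A 2, U→A 4. Service 42; fixed 2; total 44.
{A, C}: P→C 5, Q→A 8, R→C 2, S→A 15, T→A 2, U→A 4. Service 36; fixed 10; total 46.
{A, B}: P→A 8, Q→A 8, R→B 3, S→B 14, T→A 2, U→A 4. Service 39; fixed 10; total 49.
{A, B, C}: P→C 5, Q→A 8, R→C 2, S→B 14, T→A 2, U→A 4. Service 35; fixed 18; total 53.
No other subset beats 44.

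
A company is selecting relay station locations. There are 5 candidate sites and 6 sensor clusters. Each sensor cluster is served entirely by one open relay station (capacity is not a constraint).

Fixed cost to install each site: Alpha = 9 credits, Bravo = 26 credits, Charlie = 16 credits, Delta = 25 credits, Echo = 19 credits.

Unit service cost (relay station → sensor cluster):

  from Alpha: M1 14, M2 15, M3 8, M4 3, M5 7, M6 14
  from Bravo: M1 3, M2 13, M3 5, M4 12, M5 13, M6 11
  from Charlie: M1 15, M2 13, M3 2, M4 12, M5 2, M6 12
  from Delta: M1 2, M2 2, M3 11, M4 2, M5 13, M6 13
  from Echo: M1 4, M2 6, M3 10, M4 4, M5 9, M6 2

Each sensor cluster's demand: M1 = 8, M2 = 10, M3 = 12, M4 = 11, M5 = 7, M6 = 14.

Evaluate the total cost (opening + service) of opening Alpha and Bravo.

Each sensor cluster is assigned to its cheapest site among the open ones.
{Alpha, Bravo}: M1→Bravo 3·8=24, M2→Bravo 13·10=130, M3→Bravo 5·12=60, M4→Alpha 3·11=33, M5→Alpha 7·7=49, M6→Bravo 11·14=154. Service 450; fixed 35; total 485.

Total cost: 485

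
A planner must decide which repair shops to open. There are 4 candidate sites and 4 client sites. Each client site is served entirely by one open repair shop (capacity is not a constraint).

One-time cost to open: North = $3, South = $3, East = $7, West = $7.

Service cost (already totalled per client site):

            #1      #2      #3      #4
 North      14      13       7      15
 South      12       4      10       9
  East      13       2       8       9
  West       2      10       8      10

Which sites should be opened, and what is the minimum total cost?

For any fixed open set, each client site goes to its cheapest open site; total = fixed + service.
{South, West}: #1→West 2, #2→South 4, #3→West 8, #4→South 9. Service 23; fixed 10; total 33.
{North, South, West}: #1→West 2, #2→South 4, #3→North 7, #4→South 9. Service 22; fixed 13; total 35.
{East, West}: #1→West 2, #2→East 2, #3→East 8, #4→East 9. Service 21; fixed 14; total 35.
{North, South, East, West}: service 20 + fixed 20 = 40
No other subset beats 33.

Open South and West; minimum total cost 33.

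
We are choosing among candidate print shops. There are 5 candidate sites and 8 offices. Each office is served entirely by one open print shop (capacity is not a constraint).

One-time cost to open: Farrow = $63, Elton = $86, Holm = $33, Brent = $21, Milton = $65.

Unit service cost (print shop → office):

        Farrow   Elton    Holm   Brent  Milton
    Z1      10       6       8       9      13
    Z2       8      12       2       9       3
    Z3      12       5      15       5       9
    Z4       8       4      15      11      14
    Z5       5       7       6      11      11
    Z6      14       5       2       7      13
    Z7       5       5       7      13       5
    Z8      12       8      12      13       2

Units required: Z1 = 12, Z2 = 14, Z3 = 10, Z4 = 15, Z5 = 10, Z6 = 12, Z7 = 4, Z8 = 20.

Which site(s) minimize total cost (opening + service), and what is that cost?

For any fixed open set, each office goes to its cheapest open site; total = fixed + service.
{Elton, Holm, Milton}: Z1→Elton 6·12=72, Z2→Holm 2·14=28, Z3→Elton 5·10=50, Z4→Elton 4·15=60, Z5→Holm 6·10=60, Z6→Holm 2·12=24, Z7→Elton 5·4=20, Z8→Milton 2·20=40. Service 354; fixed 184; total 538.
{Elton, Holm, Brent, Milton}: Z1→Elton 6·12=72, Z2→Holm 2·14=28, Z3→Elton 5·10=50, Z4→Elton 4·15=60, Z5→Holm 6·10=60, Z6→Holm 2·12=24, Z7→Elton 5·4=20, Z8→Milton 2·20=40. Service 354; fixed 205; total 559.
{Elton, Milton}: Z1→Elton 6·12=72, Z2→Milton 3·14=42, Z3→Elton 5·10=50, Z4→Elton 4·15=60, Z5→Elton 7·10=70, Z6→Elton 5·12=60, Z7→Elton 5·4=20, Z8→Milton 2·20=40. Service 414; fixed 151; total 565.
{Farrow, Elton, Holm, Brent, Milton}: service 344 + fixed 268 = 612
No other subset beats 538.

Open Elton, Holm and Milton; minimum total cost 538.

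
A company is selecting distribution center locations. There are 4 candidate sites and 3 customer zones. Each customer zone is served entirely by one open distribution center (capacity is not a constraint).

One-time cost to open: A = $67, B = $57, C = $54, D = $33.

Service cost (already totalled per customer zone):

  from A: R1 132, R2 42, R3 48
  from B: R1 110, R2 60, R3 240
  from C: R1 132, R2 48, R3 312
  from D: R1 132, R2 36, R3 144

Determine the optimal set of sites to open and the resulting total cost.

For any fixed open set, each customer zone goes to its cheapest open site; total = fixed + service.
{A}: R1→A 132, R2→A 42, R3→A 48. Service 222; fixed 67; total 289.
{A, D}: service 216 + fixed 100 = 316
{A, B}: R1→B 110, R2→A 42, R3→A 48. Service 200; fixed 124; total 324.
{A, B, C, D}: R1→B 110, R2→D 36, R3→A 48. Service 194; fixed 211; total 405.
No other subset beats 289.

Open A only; minimum total cost 289.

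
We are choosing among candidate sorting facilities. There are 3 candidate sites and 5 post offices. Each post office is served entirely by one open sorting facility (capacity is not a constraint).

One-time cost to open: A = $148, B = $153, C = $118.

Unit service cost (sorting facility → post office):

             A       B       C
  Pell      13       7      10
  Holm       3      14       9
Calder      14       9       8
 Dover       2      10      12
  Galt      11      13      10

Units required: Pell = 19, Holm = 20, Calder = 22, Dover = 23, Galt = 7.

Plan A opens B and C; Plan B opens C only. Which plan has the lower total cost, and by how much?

Plan B is cheaper by 50.

Plan A: {B, C}: Pell→B 7·19=133, Holm→C 9·20=180, Calder→C 8·22=176, Dover→B 10·23=230, Galt→C 10·7=70. Service 789; fixed 271; total 1060.
Plan B: {C}: Pell→C 10·19=190, Holm→C 9·20=180, Calder→C 8·22=176, Dover→C 12·23=276, Galt→C 10·7=70. Service 892; fixed 118; total 1010.
Difference: |1060 − 1010| = 50.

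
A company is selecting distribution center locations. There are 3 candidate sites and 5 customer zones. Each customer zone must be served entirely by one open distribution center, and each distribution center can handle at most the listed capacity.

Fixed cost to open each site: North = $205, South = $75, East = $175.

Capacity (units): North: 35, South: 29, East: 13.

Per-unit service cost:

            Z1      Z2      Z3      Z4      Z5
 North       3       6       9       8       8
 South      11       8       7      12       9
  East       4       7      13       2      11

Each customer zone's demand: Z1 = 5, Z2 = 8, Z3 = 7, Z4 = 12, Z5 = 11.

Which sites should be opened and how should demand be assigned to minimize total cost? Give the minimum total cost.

Minimum total cost: 587

Open {North, South}: Z1→North 3·5=15, Z2→North 6·8=48, Z3→South 7·7=49, Z4→North 8·12=96, Z5→South 9·11=99.
Loads: North carries 25/35, South carries 18/29. Service 307; fixed 280; total 587.
Next best feasible plan costs 592.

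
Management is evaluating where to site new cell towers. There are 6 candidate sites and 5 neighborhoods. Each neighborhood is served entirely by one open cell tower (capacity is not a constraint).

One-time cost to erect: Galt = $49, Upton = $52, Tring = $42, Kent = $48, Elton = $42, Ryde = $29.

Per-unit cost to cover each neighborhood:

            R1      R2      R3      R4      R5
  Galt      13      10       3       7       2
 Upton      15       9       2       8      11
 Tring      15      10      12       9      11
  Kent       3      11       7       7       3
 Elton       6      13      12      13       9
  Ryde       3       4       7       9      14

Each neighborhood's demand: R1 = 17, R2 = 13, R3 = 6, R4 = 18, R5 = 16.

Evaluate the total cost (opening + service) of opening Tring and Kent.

Each neighborhood is assigned to its cheapest site among the open ones.
{Tring, Kent}: R1→Kent 3·17=51, R2→Tring 10·13=130, R3→Kent 7·6=42, R4→Kent 7·18=126, R5→Kent 3·16=48. Service 397; fixed 90; total 487.

Total cost: 487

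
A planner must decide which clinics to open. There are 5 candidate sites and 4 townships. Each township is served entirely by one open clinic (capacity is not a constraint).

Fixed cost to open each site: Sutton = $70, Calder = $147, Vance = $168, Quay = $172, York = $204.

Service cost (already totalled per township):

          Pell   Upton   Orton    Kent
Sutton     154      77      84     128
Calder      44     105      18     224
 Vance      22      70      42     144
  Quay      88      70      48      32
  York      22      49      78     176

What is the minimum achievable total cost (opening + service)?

Minimum total cost: 410

For any fixed open set, each township goes to its cheapest open site; total = fixed + service.
{Quay}: Pell→Quay 88, Upton→Quay 70, Orton→Quay 48, Kent→Quay 32. Service 238; fixed 172; total 410.
{Vance}: Pell→Vance 22, Upton→Vance 70, Orton→Vance 42, Kent→Vance 144. Service 278; fixed 168; total 446.
{Sutton, Quay}: Pell→Quay 88, Upton→Quay 70, Orton→Quay 48, Kent→Quay 32. Service 238; fixed 242; total 480.
{Sutton, Calder, Vance, Quay, York}: service 121 + fixed 761 = 882
No other subset beats 410.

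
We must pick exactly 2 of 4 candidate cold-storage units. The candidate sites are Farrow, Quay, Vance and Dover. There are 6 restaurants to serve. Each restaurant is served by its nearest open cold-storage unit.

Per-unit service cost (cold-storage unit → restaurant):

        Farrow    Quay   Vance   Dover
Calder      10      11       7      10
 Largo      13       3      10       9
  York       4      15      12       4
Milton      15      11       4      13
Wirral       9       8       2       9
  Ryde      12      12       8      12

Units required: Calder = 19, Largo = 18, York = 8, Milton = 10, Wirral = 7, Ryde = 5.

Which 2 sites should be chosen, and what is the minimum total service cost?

Choose Quay and Vance; total service cost 377.

With exactly 2 open, each restaurant uses its cheapest among the chosen.
{Quay, Vance}: Calder→Vance 7·19=133, Largo→Quay 3·18=54, York→Vance 12·8=96, Milton→Vance 4·10=40, Wirral→Vance 2·7=14, Ryde→Vance 8·5=40. Service cost 377.
{Vance, Dover}: service cost 421
{Farrow, Vance}: service cost 439
Among all 6 size-2 choices, {Quay, Vance} is lowest.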